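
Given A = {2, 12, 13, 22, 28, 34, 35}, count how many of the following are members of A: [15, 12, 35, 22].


Set A = {2, 12, 13, 22, 28, 34, 35}
Candidates: [15, 12, 35, 22]
Check each candidate:
15 ∉ A, 12 ∈ A, 35 ∈ A, 22 ∈ A
Count of candidates in A: 3

3


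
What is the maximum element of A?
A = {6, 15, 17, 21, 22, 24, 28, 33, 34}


Set A = {6, 15, 17, 21, 22, 24, 28, 33, 34}
Elements in ascending order: 6, 15, 17, 21, 22, 24, 28, 33, 34
The largest element is 34.

34


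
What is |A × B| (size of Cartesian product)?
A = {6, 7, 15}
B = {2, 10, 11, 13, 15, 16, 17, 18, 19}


Set A = {6, 7, 15} has 3 elements.
Set B = {2, 10, 11, 13, 15, 16, 17, 18, 19} has 9 elements.
|A × B| = |A| × |B| = 3 × 9 = 27

27


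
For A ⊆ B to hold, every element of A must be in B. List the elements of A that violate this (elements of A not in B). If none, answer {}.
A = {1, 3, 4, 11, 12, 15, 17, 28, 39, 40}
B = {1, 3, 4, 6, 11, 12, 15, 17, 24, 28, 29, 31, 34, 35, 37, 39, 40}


Set A = {1, 3, 4, 11, 12, 15, 17, 28, 39, 40}
Set B = {1, 3, 4, 6, 11, 12, 15, 17, 24, 28, 29, 31, 34, 35, 37, 39, 40}
Check each element of A against B:
1 ∈ B, 3 ∈ B, 4 ∈ B, 11 ∈ B, 12 ∈ B, 15 ∈ B, 17 ∈ B, 28 ∈ B, 39 ∈ B, 40 ∈ B
Elements of A not in B: {}

{}


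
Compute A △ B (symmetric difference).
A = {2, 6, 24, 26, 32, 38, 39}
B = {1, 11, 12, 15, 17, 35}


Set A = {2, 6, 24, 26, 32, 38, 39}
Set B = {1, 11, 12, 15, 17, 35}
A △ B = (A \ B) ∪ (B \ A)
Elements in A but not B: {2, 6, 24, 26, 32, 38, 39}
Elements in B but not A: {1, 11, 12, 15, 17, 35}
A △ B = {1, 2, 6, 11, 12, 15, 17, 24, 26, 32, 35, 38, 39}

{1, 2, 6, 11, 12, 15, 17, 24, 26, 32, 35, 38, 39}


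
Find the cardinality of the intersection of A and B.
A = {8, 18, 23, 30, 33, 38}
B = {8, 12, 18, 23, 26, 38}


Set A = {8, 18, 23, 30, 33, 38}
Set B = {8, 12, 18, 23, 26, 38}
A ∩ B = {8, 18, 23, 38}
|A ∩ B| = 4

4


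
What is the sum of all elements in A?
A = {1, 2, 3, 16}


Set A = {1, 2, 3, 16}
Sum = 1 + 2 + 3 + 16 = 22

22


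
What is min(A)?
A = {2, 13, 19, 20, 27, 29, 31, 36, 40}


Set A = {2, 13, 19, 20, 27, 29, 31, 36, 40}
Elements in ascending order: 2, 13, 19, 20, 27, 29, 31, 36, 40
The smallest element is 2.

2


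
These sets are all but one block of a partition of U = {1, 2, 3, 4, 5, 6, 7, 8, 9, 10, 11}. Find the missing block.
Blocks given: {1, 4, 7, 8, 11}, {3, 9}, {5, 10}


U = {1, 2, 3, 4, 5, 6, 7, 8, 9, 10, 11}
Shown blocks: {1, 4, 7, 8, 11}, {3, 9}, {5, 10}
A partition's blocks are pairwise disjoint and cover U, so the missing block = U \ (union of shown blocks).
Union of shown blocks: {1, 3, 4, 5, 7, 8, 9, 10, 11}
Missing block = U \ (union) = {2, 6}

{2, 6}


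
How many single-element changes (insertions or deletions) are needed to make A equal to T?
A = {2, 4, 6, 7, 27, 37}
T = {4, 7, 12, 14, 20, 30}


Set A = {2, 4, 6, 7, 27, 37}
Set T = {4, 7, 12, 14, 20, 30}
Elements to remove from A (in A, not in T): {2, 6, 27, 37} → 4 removals
Elements to add to A (in T, not in A): {12, 14, 20, 30} → 4 additions
Total edits = 4 + 4 = 8

8


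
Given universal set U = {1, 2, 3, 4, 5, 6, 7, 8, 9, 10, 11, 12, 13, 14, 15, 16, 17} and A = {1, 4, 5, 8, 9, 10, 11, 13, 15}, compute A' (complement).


Universal set U = {1, 2, 3, 4, 5, 6, 7, 8, 9, 10, 11, 12, 13, 14, 15, 16, 17}
Set A = {1, 4, 5, 8, 9, 10, 11, 13, 15}
A' = U \ A = elements in U but not in A
Checking each element of U:
1 (in A, exclude), 2 (not in A, include), 3 (not in A, include), 4 (in A, exclude), 5 (in A, exclude), 6 (not in A, include), 7 (not in A, include), 8 (in A, exclude), 9 (in A, exclude), 10 (in A, exclude), 11 (in A, exclude), 12 (not in A, include), 13 (in A, exclude), 14 (not in A, include), 15 (in A, exclude), 16 (not in A, include), 17 (not in A, include)
A' = {2, 3, 6, 7, 12, 14, 16, 17}

{2, 3, 6, 7, 12, 14, 16, 17}


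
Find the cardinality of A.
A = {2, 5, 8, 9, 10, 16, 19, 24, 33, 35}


Set A = {2, 5, 8, 9, 10, 16, 19, 24, 33, 35}
Listing elements: 2, 5, 8, 9, 10, 16, 19, 24, 33, 35
Counting: 10 elements
|A| = 10

10


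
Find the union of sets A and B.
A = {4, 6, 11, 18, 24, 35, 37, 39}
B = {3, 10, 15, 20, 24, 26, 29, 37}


Set A = {4, 6, 11, 18, 24, 35, 37, 39}
Set B = {3, 10, 15, 20, 24, 26, 29, 37}
A ∪ B includes all elements in either set.
Elements from A: {4, 6, 11, 18, 24, 35, 37, 39}
Elements from B not already included: {3, 10, 15, 20, 26, 29}
A ∪ B = {3, 4, 6, 10, 11, 15, 18, 20, 24, 26, 29, 35, 37, 39}

{3, 4, 6, 10, 11, 15, 18, 20, 24, 26, 29, 35, 37, 39}


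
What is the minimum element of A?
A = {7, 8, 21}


Set A = {7, 8, 21}
Elements in ascending order: 7, 8, 21
The smallest element is 7.

7


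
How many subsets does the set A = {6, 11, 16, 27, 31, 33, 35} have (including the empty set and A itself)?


Set A = {6, 11, 16, 27, 31, 33, 35}
|A| = 7
The power set P(A) contains all subsets of A.
|P(A)| = 2^|A| = 2^7 = 128

128


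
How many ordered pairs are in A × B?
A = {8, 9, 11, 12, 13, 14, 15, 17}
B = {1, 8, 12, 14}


Set A = {8, 9, 11, 12, 13, 14, 15, 17} has 8 elements.
Set B = {1, 8, 12, 14} has 4 elements.
|A × B| = |A| × |B| = 8 × 4 = 32

32


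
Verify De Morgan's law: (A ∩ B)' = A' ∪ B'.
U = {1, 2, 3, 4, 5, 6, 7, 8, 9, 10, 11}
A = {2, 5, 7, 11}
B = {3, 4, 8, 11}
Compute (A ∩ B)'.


U = {1, 2, 3, 4, 5, 6, 7, 8, 9, 10, 11}
A = {2, 5, 7, 11}, B = {3, 4, 8, 11}
A ∩ B = {11}
(A ∩ B)' = U \ (A ∩ B) = {1, 2, 3, 4, 5, 6, 7, 8, 9, 10}
Verification via A' ∪ B': A' = {1, 3, 4, 6, 8, 9, 10}, B' = {1, 2, 5, 6, 7, 9, 10}
A' ∪ B' = {1, 2, 3, 4, 5, 6, 7, 8, 9, 10} ✓

{1, 2, 3, 4, 5, 6, 7, 8, 9, 10}


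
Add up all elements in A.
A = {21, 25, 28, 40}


Set A = {21, 25, 28, 40}
Sum = 21 + 25 + 28 + 40 = 114

114


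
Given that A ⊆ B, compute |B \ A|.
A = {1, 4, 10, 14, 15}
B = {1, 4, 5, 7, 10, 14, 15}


Set A = {1, 4, 10, 14, 15}, |A| = 5
Set B = {1, 4, 5, 7, 10, 14, 15}, |B| = 7
Since A ⊆ B: B \ A = {5, 7}
|B| - |A| = 7 - 5 = 2

2


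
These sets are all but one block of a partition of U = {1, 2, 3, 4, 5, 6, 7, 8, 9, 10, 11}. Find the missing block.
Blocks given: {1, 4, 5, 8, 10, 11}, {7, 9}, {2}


U = {1, 2, 3, 4, 5, 6, 7, 8, 9, 10, 11}
Shown blocks: {1, 4, 5, 8, 10, 11}, {7, 9}, {2}
A partition's blocks are pairwise disjoint and cover U, so the missing block = U \ (union of shown blocks).
Union of shown blocks: {1, 2, 4, 5, 7, 8, 9, 10, 11}
Missing block = U \ (union) = {3, 6}

{3, 6}


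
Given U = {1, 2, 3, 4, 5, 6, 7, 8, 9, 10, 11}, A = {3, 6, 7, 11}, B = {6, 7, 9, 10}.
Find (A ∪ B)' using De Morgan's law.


U = {1, 2, 3, 4, 5, 6, 7, 8, 9, 10, 11}
A = {3, 6, 7, 11}, B = {6, 7, 9, 10}
A ∪ B = {3, 6, 7, 9, 10, 11}
(A ∪ B)' = U \ (A ∪ B) = {1, 2, 4, 5, 8}
Verification via A' ∩ B': A' = {1, 2, 4, 5, 8, 9, 10}, B' = {1, 2, 3, 4, 5, 8, 11}
A' ∩ B' = {1, 2, 4, 5, 8} ✓

{1, 2, 4, 5, 8}


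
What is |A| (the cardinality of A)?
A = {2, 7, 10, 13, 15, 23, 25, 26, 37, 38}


Set A = {2, 7, 10, 13, 15, 23, 25, 26, 37, 38}
Listing elements: 2, 7, 10, 13, 15, 23, 25, 26, 37, 38
Counting: 10 elements
|A| = 10

10


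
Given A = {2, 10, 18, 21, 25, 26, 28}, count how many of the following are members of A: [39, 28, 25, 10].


Set A = {2, 10, 18, 21, 25, 26, 28}
Candidates: [39, 28, 25, 10]
Check each candidate:
39 ∉ A, 28 ∈ A, 25 ∈ A, 10 ∈ A
Count of candidates in A: 3

3


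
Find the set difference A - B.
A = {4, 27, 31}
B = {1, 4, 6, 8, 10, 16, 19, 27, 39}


Set A = {4, 27, 31}
Set B = {1, 4, 6, 8, 10, 16, 19, 27, 39}
A \ B includes elements in A that are not in B.
Check each element of A:
4 (in B, remove), 27 (in B, remove), 31 (not in B, keep)
A \ B = {31}

{31}


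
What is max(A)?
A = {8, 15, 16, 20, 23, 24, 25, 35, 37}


Set A = {8, 15, 16, 20, 23, 24, 25, 35, 37}
Elements in ascending order: 8, 15, 16, 20, 23, 24, 25, 35, 37
The largest element is 37.

37


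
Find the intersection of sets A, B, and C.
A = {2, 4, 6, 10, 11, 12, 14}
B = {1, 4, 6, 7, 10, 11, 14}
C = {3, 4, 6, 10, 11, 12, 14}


Set A = {2, 4, 6, 10, 11, 12, 14}
Set B = {1, 4, 6, 7, 10, 11, 14}
Set C = {3, 4, 6, 10, 11, 12, 14}
First, A ∩ B = {4, 6, 10, 11, 14}
Then, (A ∩ B) ∩ C = {4, 6, 10, 11, 14}

{4, 6, 10, 11, 14}


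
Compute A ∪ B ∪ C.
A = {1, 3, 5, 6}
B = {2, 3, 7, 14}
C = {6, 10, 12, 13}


Set A = {1, 3, 5, 6}
Set B = {2, 3, 7, 14}
Set C = {6, 10, 12, 13}
First, A ∪ B = {1, 2, 3, 5, 6, 7, 14}
Then, (A ∪ B) ∪ C = {1, 2, 3, 5, 6, 7, 10, 12, 13, 14}

{1, 2, 3, 5, 6, 7, 10, 12, 13, 14}


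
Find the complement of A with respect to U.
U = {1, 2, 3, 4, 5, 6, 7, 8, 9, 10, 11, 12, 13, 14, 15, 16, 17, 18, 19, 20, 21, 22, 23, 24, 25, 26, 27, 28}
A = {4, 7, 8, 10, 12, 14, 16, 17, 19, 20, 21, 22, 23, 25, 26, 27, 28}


Universal set U = {1, 2, 3, 4, 5, 6, 7, 8, 9, 10, 11, 12, 13, 14, 15, 16, 17, 18, 19, 20, 21, 22, 23, 24, 25, 26, 27, 28}
Set A = {4, 7, 8, 10, 12, 14, 16, 17, 19, 20, 21, 22, 23, 25, 26, 27, 28}
A' = U \ A = elements in U but not in A
Checking each element of U:
1 (not in A, include), 2 (not in A, include), 3 (not in A, include), 4 (in A, exclude), 5 (not in A, include), 6 (not in A, include), 7 (in A, exclude), 8 (in A, exclude), 9 (not in A, include), 10 (in A, exclude), 11 (not in A, include), 12 (in A, exclude), 13 (not in A, include), 14 (in A, exclude), 15 (not in A, include), 16 (in A, exclude), 17 (in A, exclude), 18 (not in A, include), 19 (in A, exclude), 20 (in A, exclude), 21 (in A, exclude), 22 (in A, exclude), 23 (in A, exclude), 24 (not in A, include), 25 (in A, exclude), 26 (in A, exclude), 27 (in A, exclude), 28 (in A, exclude)
A' = {1, 2, 3, 5, 6, 9, 11, 13, 15, 18, 24}

{1, 2, 3, 5, 6, 9, 11, 13, 15, 18, 24}


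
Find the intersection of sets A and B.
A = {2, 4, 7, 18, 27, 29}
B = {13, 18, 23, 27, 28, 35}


Set A = {2, 4, 7, 18, 27, 29}
Set B = {13, 18, 23, 27, 28, 35}
A ∩ B includes only elements in both sets.
Check each element of A against B:
2 ✗, 4 ✗, 7 ✗, 18 ✓, 27 ✓, 29 ✗
A ∩ B = {18, 27}

{18, 27}


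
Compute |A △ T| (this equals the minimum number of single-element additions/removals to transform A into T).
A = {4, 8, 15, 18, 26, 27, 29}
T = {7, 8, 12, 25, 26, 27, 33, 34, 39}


Set A = {4, 8, 15, 18, 26, 27, 29}
Set T = {7, 8, 12, 25, 26, 27, 33, 34, 39}
Elements to remove from A (in A, not in T): {4, 15, 18, 29} → 4 removals
Elements to add to A (in T, not in A): {7, 12, 25, 33, 34, 39} → 6 additions
Total edits = 4 + 6 = 10

10


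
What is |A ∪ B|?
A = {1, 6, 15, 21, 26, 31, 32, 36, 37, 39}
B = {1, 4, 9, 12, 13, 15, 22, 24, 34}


Set A = {1, 6, 15, 21, 26, 31, 32, 36, 37, 39}, |A| = 10
Set B = {1, 4, 9, 12, 13, 15, 22, 24, 34}, |B| = 9
A ∩ B = {1, 15}, |A ∩ B| = 2
|A ∪ B| = |A| + |B| - |A ∩ B| = 10 + 9 - 2 = 17

17


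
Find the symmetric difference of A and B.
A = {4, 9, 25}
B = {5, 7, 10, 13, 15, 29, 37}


Set A = {4, 9, 25}
Set B = {5, 7, 10, 13, 15, 29, 37}
A △ B = (A \ B) ∪ (B \ A)
Elements in A but not B: {4, 9, 25}
Elements in B but not A: {5, 7, 10, 13, 15, 29, 37}
A △ B = {4, 5, 7, 9, 10, 13, 15, 25, 29, 37}

{4, 5, 7, 9, 10, 13, 15, 25, 29, 37}


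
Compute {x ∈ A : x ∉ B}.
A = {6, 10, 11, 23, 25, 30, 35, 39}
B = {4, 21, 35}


Set A = {6, 10, 11, 23, 25, 30, 35, 39}
Set B = {4, 21, 35}
Check each element of A against B:
6 ∉ B (include), 10 ∉ B (include), 11 ∉ B (include), 23 ∉ B (include), 25 ∉ B (include), 30 ∉ B (include), 35 ∈ B, 39 ∉ B (include)
Elements of A not in B: {6, 10, 11, 23, 25, 30, 39}

{6, 10, 11, 23, 25, 30, 39}


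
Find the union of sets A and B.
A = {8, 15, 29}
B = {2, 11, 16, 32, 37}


Set A = {8, 15, 29}
Set B = {2, 11, 16, 32, 37}
A ∪ B includes all elements in either set.
Elements from A: {8, 15, 29}
Elements from B not already included: {2, 11, 16, 32, 37}
A ∪ B = {2, 8, 11, 15, 16, 29, 32, 37}

{2, 8, 11, 15, 16, 29, 32, 37}


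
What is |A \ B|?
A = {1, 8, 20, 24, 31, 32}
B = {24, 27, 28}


Set A = {1, 8, 20, 24, 31, 32}
Set B = {24, 27, 28}
A \ B = {1, 8, 20, 31, 32}
|A \ B| = 5

5


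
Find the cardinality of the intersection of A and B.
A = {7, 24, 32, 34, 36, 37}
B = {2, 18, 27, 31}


Set A = {7, 24, 32, 34, 36, 37}
Set B = {2, 18, 27, 31}
A ∩ B = {}
|A ∩ B| = 0

0


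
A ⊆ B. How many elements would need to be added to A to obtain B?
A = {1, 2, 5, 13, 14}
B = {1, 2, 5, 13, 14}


Set A = {1, 2, 5, 13, 14}, |A| = 5
Set B = {1, 2, 5, 13, 14}, |B| = 5
Since A ⊆ B: B \ A = {}
|B| - |A| = 5 - 5 = 0

0


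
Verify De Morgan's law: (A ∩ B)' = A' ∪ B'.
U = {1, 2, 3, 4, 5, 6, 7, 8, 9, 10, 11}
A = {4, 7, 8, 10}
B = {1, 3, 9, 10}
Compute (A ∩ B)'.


U = {1, 2, 3, 4, 5, 6, 7, 8, 9, 10, 11}
A = {4, 7, 8, 10}, B = {1, 3, 9, 10}
A ∩ B = {10}
(A ∩ B)' = U \ (A ∩ B) = {1, 2, 3, 4, 5, 6, 7, 8, 9, 11}
Verification via A' ∪ B': A' = {1, 2, 3, 5, 6, 9, 11}, B' = {2, 4, 5, 6, 7, 8, 11}
A' ∪ B' = {1, 2, 3, 4, 5, 6, 7, 8, 9, 11} ✓

{1, 2, 3, 4, 5, 6, 7, 8, 9, 11}


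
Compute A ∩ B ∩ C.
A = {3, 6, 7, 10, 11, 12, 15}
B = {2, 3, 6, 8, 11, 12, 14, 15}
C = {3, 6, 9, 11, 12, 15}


Set A = {3, 6, 7, 10, 11, 12, 15}
Set B = {2, 3, 6, 8, 11, 12, 14, 15}
Set C = {3, 6, 9, 11, 12, 15}
First, A ∩ B = {3, 6, 11, 12, 15}
Then, (A ∩ B) ∩ C = {3, 6, 11, 12, 15}

{3, 6, 11, 12, 15}


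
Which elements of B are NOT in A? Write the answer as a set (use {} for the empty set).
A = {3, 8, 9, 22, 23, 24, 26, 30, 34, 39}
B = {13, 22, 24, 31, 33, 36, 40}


Set A = {3, 8, 9, 22, 23, 24, 26, 30, 34, 39}
Set B = {13, 22, 24, 31, 33, 36, 40}
Check each element of B against A:
13 ∉ A (include), 22 ∈ A, 24 ∈ A, 31 ∉ A (include), 33 ∉ A (include), 36 ∉ A (include), 40 ∉ A (include)
Elements of B not in A: {13, 31, 33, 36, 40}

{13, 31, 33, 36, 40}


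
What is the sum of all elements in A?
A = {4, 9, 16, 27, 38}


Set A = {4, 9, 16, 27, 38}
Sum = 4 + 9 + 16 + 27 + 38 = 94

94


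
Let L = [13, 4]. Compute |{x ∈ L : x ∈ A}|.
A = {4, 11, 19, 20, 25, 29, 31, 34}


Set A = {4, 11, 19, 20, 25, 29, 31, 34}
Candidates: [13, 4]
Check each candidate:
13 ∉ A, 4 ∈ A
Count of candidates in A: 1

1


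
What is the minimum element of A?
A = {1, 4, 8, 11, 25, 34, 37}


Set A = {1, 4, 8, 11, 25, 34, 37}
Elements in ascending order: 1, 4, 8, 11, 25, 34, 37
The smallest element is 1.

1


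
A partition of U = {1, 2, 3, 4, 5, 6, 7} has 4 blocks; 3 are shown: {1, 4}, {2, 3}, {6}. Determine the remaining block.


U = {1, 2, 3, 4, 5, 6, 7}
Shown blocks: {1, 4}, {2, 3}, {6}
A partition's blocks are pairwise disjoint and cover U, so the missing block = U \ (union of shown blocks).
Union of shown blocks: {1, 2, 3, 4, 6}
Missing block = U \ (union) = {5, 7}

{5, 7}


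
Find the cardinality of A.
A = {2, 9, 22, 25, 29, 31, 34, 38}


Set A = {2, 9, 22, 25, 29, 31, 34, 38}
Listing elements: 2, 9, 22, 25, 29, 31, 34, 38
Counting: 8 elements
|A| = 8

8


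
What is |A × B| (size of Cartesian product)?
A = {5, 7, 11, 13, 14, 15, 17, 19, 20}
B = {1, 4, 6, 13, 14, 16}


Set A = {5, 7, 11, 13, 14, 15, 17, 19, 20} has 9 elements.
Set B = {1, 4, 6, 13, 14, 16} has 6 elements.
|A × B| = |A| × |B| = 9 × 6 = 54

54


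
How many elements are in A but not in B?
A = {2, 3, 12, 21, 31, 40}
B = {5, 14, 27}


Set A = {2, 3, 12, 21, 31, 40}
Set B = {5, 14, 27}
A \ B = {2, 3, 12, 21, 31, 40}
|A \ B| = 6

6


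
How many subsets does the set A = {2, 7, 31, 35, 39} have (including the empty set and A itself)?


Set A = {2, 7, 31, 35, 39}
|A| = 5
The power set P(A) contains all subsets of A.
|P(A)| = 2^|A| = 2^5 = 32

32


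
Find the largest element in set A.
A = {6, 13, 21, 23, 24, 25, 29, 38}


Set A = {6, 13, 21, 23, 24, 25, 29, 38}
Elements in ascending order: 6, 13, 21, 23, 24, 25, 29, 38
The largest element is 38.

38


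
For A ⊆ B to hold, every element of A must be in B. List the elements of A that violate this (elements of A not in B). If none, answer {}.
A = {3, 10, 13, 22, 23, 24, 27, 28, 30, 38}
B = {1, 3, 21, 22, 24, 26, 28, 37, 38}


Set A = {3, 10, 13, 22, 23, 24, 27, 28, 30, 38}
Set B = {1, 3, 21, 22, 24, 26, 28, 37, 38}
Check each element of A against B:
3 ∈ B, 10 ∉ B (include), 13 ∉ B (include), 22 ∈ B, 23 ∉ B (include), 24 ∈ B, 27 ∉ B (include), 28 ∈ B, 30 ∉ B (include), 38 ∈ B
Elements of A not in B: {10, 13, 23, 27, 30}

{10, 13, 23, 27, 30}


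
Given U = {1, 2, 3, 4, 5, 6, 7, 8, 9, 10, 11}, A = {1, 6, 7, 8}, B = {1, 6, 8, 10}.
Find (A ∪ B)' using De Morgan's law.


U = {1, 2, 3, 4, 5, 6, 7, 8, 9, 10, 11}
A = {1, 6, 7, 8}, B = {1, 6, 8, 10}
A ∪ B = {1, 6, 7, 8, 10}
(A ∪ B)' = U \ (A ∪ B) = {2, 3, 4, 5, 9, 11}
Verification via A' ∩ B': A' = {2, 3, 4, 5, 9, 10, 11}, B' = {2, 3, 4, 5, 7, 9, 11}
A' ∩ B' = {2, 3, 4, 5, 9, 11} ✓

{2, 3, 4, 5, 9, 11}


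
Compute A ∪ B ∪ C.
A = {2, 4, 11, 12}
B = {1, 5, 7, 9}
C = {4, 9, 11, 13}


Set A = {2, 4, 11, 12}
Set B = {1, 5, 7, 9}
Set C = {4, 9, 11, 13}
First, A ∪ B = {1, 2, 4, 5, 7, 9, 11, 12}
Then, (A ∪ B) ∪ C = {1, 2, 4, 5, 7, 9, 11, 12, 13}

{1, 2, 4, 5, 7, 9, 11, 12, 13}


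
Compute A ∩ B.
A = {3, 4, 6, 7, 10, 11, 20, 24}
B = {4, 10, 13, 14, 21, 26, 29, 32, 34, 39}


Set A = {3, 4, 6, 7, 10, 11, 20, 24}
Set B = {4, 10, 13, 14, 21, 26, 29, 32, 34, 39}
A ∩ B includes only elements in both sets.
Check each element of A against B:
3 ✗, 4 ✓, 6 ✗, 7 ✗, 10 ✓, 11 ✗, 20 ✗, 24 ✗
A ∩ B = {4, 10}

{4, 10}


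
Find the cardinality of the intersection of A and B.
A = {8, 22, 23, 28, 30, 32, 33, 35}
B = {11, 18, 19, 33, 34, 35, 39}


Set A = {8, 22, 23, 28, 30, 32, 33, 35}
Set B = {11, 18, 19, 33, 34, 35, 39}
A ∩ B = {33, 35}
|A ∩ B| = 2

2


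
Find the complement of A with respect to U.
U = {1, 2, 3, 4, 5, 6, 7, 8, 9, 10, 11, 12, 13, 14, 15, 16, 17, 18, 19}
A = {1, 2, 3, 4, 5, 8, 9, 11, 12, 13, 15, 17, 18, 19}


Universal set U = {1, 2, 3, 4, 5, 6, 7, 8, 9, 10, 11, 12, 13, 14, 15, 16, 17, 18, 19}
Set A = {1, 2, 3, 4, 5, 8, 9, 11, 12, 13, 15, 17, 18, 19}
A' = U \ A = elements in U but not in A
Checking each element of U:
1 (in A, exclude), 2 (in A, exclude), 3 (in A, exclude), 4 (in A, exclude), 5 (in A, exclude), 6 (not in A, include), 7 (not in A, include), 8 (in A, exclude), 9 (in A, exclude), 10 (not in A, include), 11 (in A, exclude), 12 (in A, exclude), 13 (in A, exclude), 14 (not in A, include), 15 (in A, exclude), 16 (not in A, include), 17 (in A, exclude), 18 (in A, exclude), 19 (in A, exclude)
A' = {6, 7, 10, 14, 16}

{6, 7, 10, 14, 16}


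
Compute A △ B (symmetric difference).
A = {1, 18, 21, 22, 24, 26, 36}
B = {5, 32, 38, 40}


Set A = {1, 18, 21, 22, 24, 26, 36}
Set B = {5, 32, 38, 40}
A △ B = (A \ B) ∪ (B \ A)
Elements in A but not B: {1, 18, 21, 22, 24, 26, 36}
Elements in B but not A: {5, 32, 38, 40}
A △ B = {1, 5, 18, 21, 22, 24, 26, 32, 36, 38, 40}

{1, 5, 18, 21, 22, 24, 26, 32, 36, 38, 40}


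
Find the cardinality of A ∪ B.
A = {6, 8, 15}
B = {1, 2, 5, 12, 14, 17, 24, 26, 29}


Set A = {6, 8, 15}, |A| = 3
Set B = {1, 2, 5, 12, 14, 17, 24, 26, 29}, |B| = 9
A ∩ B = {}, |A ∩ B| = 0
|A ∪ B| = |A| + |B| - |A ∩ B| = 3 + 9 - 0 = 12

12


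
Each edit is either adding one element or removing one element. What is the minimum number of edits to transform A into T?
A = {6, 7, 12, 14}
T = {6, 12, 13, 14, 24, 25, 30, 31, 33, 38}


Set A = {6, 7, 12, 14}
Set T = {6, 12, 13, 14, 24, 25, 30, 31, 33, 38}
Elements to remove from A (in A, not in T): {7} → 1 removals
Elements to add to A (in T, not in A): {13, 24, 25, 30, 31, 33, 38} → 7 additions
Total edits = 1 + 7 = 8

8


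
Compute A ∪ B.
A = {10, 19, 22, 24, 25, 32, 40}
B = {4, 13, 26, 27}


Set A = {10, 19, 22, 24, 25, 32, 40}
Set B = {4, 13, 26, 27}
A ∪ B includes all elements in either set.
Elements from A: {10, 19, 22, 24, 25, 32, 40}
Elements from B not already included: {4, 13, 26, 27}
A ∪ B = {4, 10, 13, 19, 22, 24, 25, 26, 27, 32, 40}

{4, 10, 13, 19, 22, 24, 25, 26, 27, 32, 40}


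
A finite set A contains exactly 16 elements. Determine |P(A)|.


The set has 16 elements.
The power set contains all possible subsets.
|P(A)| = 2^|A| = 2^16 = 65536

65536


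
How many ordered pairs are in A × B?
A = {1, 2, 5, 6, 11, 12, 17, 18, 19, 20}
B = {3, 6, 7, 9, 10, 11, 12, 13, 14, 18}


Set A = {1, 2, 5, 6, 11, 12, 17, 18, 19, 20} has 10 elements.
Set B = {3, 6, 7, 9, 10, 11, 12, 13, 14, 18} has 10 elements.
|A × B| = |A| × |B| = 10 × 10 = 100

100


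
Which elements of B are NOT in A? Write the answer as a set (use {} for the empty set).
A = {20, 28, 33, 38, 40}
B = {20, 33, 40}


Set A = {20, 28, 33, 38, 40}
Set B = {20, 33, 40}
Check each element of B against A:
20 ∈ A, 33 ∈ A, 40 ∈ A
Elements of B not in A: {}

{}


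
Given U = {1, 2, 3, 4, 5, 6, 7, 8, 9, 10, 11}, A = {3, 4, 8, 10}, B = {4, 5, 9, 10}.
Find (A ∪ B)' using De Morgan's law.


U = {1, 2, 3, 4, 5, 6, 7, 8, 9, 10, 11}
A = {3, 4, 8, 10}, B = {4, 5, 9, 10}
A ∪ B = {3, 4, 5, 8, 9, 10}
(A ∪ B)' = U \ (A ∪ B) = {1, 2, 6, 7, 11}
Verification via A' ∩ B': A' = {1, 2, 5, 6, 7, 9, 11}, B' = {1, 2, 3, 6, 7, 8, 11}
A' ∩ B' = {1, 2, 6, 7, 11} ✓

{1, 2, 6, 7, 11}


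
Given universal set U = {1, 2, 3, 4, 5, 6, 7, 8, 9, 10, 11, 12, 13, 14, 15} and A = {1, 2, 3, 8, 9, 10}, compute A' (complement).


Universal set U = {1, 2, 3, 4, 5, 6, 7, 8, 9, 10, 11, 12, 13, 14, 15}
Set A = {1, 2, 3, 8, 9, 10}
A' = U \ A = elements in U but not in A
Checking each element of U:
1 (in A, exclude), 2 (in A, exclude), 3 (in A, exclude), 4 (not in A, include), 5 (not in A, include), 6 (not in A, include), 7 (not in A, include), 8 (in A, exclude), 9 (in A, exclude), 10 (in A, exclude), 11 (not in A, include), 12 (not in A, include), 13 (not in A, include), 14 (not in A, include), 15 (not in A, include)
A' = {4, 5, 6, 7, 11, 12, 13, 14, 15}

{4, 5, 6, 7, 11, 12, 13, 14, 15}


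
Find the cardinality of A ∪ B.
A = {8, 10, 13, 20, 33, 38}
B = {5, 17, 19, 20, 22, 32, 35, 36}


Set A = {8, 10, 13, 20, 33, 38}, |A| = 6
Set B = {5, 17, 19, 20, 22, 32, 35, 36}, |B| = 8
A ∩ B = {20}, |A ∩ B| = 1
|A ∪ B| = |A| + |B| - |A ∩ B| = 6 + 8 - 1 = 13

13


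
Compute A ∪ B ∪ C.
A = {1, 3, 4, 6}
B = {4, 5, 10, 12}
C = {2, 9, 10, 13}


Set A = {1, 3, 4, 6}
Set B = {4, 5, 10, 12}
Set C = {2, 9, 10, 13}
First, A ∪ B = {1, 3, 4, 5, 6, 10, 12}
Then, (A ∪ B) ∪ C = {1, 2, 3, 4, 5, 6, 9, 10, 12, 13}

{1, 2, 3, 4, 5, 6, 9, 10, 12, 13}


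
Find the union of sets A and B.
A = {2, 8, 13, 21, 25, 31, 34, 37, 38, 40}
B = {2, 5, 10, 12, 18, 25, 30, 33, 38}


Set A = {2, 8, 13, 21, 25, 31, 34, 37, 38, 40}
Set B = {2, 5, 10, 12, 18, 25, 30, 33, 38}
A ∪ B includes all elements in either set.
Elements from A: {2, 8, 13, 21, 25, 31, 34, 37, 38, 40}
Elements from B not already included: {5, 10, 12, 18, 30, 33}
A ∪ B = {2, 5, 8, 10, 12, 13, 18, 21, 25, 30, 31, 33, 34, 37, 38, 40}

{2, 5, 8, 10, 12, 13, 18, 21, 25, 30, 31, 33, 34, 37, 38, 40}


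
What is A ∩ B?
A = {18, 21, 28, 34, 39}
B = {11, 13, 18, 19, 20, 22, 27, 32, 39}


Set A = {18, 21, 28, 34, 39}
Set B = {11, 13, 18, 19, 20, 22, 27, 32, 39}
A ∩ B includes only elements in both sets.
Check each element of A against B:
18 ✓, 21 ✗, 28 ✗, 34 ✗, 39 ✓
A ∩ B = {18, 39}

{18, 39}


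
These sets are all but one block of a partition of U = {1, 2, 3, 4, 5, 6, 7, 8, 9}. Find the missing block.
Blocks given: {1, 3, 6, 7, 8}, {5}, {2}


U = {1, 2, 3, 4, 5, 6, 7, 8, 9}
Shown blocks: {1, 3, 6, 7, 8}, {5}, {2}
A partition's blocks are pairwise disjoint and cover U, so the missing block = U \ (union of shown blocks).
Union of shown blocks: {1, 2, 3, 5, 6, 7, 8}
Missing block = U \ (union) = {4, 9}

{4, 9}


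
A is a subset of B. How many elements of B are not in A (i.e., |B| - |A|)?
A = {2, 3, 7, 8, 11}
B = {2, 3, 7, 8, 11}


Set A = {2, 3, 7, 8, 11}, |A| = 5
Set B = {2, 3, 7, 8, 11}, |B| = 5
Since A ⊆ B: B \ A = {}
|B| - |A| = 5 - 5 = 0

0


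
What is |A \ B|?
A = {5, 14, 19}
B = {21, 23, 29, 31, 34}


Set A = {5, 14, 19}
Set B = {21, 23, 29, 31, 34}
A \ B = {5, 14, 19}
|A \ B| = 3

3


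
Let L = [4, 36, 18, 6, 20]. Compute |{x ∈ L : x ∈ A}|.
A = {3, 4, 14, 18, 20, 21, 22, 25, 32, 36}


Set A = {3, 4, 14, 18, 20, 21, 22, 25, 32, 36}
Candidates: [4, 36, 18, 6, 20]
Check each candidate:
4 ∈ A, 36 ∈ A, 18 ∈ A, 6 ∉ A, 20 ∈ A
Count of candidates in A: 4

4


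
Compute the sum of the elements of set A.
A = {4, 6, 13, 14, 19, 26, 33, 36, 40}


Set A = {4, 6, 13, 14, 19, 26, 33, 36, 40}
Sum = 4 + 6 + 13 + 14 + 19 + 26 + 33 + 36 + 40 = 191

191


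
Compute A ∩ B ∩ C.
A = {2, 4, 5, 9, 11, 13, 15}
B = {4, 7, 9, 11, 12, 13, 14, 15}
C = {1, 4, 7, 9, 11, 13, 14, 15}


Set A = {2, 4, 5, 9, 11, 13, 15}
Set B = {4, 7, 9, 11, 12, 13, 14, 15}
Set C = {1, 4, 7, 9, 11, 13, 14, 15}
First, A ∩ B = {4, 9, 11, 13, 15}
Then, (A ∩ B) ∩ C = {4, 9, 11, 13, 15}

{4, 9, 11, 13, 15}


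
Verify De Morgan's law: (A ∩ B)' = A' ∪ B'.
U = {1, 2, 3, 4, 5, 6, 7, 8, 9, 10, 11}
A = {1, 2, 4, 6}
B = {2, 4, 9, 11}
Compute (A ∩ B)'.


U = {1, 2, 3, 4, 5, 6, 7, 8, 9, 10, 11}
A = {1, 2, 4, 6}, B = {2, 4, 9, 11}
A ∩ B = {2, 4}
(A ∩ B)' = U \ (A ∩ B) = {1, 3, 5, 6, 7, 8, 9, 10, 11}
Verification via A' ∪ B': A' = {3, 5, 7, 8, 9, 10, 11}, B' = {1, 3, 5, 6, 7, 8, 10}
A' ∪ B' = {1, 3, 5, 6, 7, 8, 9, 10, 11} ✓

{1, 3, 5, 6, 7, 8, 9, 10, 11}


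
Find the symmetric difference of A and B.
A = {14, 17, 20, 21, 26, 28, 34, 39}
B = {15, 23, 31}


Set A = {14, 17, 20, 21, 26, 28, 34, 39}
Set B = {15, 23, 31}
A △ B = (A \ B) ∪ (B \ A)
Elements in A but not B: {14, 17, 20, 21, 26, 28, 34, 39}
Elements in B but not A: {15, 23, 31}
A △ B = {14, 15, 17, 20, 21, 23, 26, 28, 31, 34, 39}

{14, 15, 17, 20, 21, 23, 26, 28, 31, 34, 39}


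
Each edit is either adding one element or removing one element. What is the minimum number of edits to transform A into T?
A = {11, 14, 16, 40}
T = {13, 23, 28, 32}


Set A = {11, 14, 16, 40}
Set T = {13, 23, 28, 32}
Elements to remove from A (in A, not in T): {11, 14, 16, 40} → 4 removals
Elements to add to A (in T, not in A): {13, 23, 28, 32} → 4 additions
Total edits = 4 + 4 = 8

8


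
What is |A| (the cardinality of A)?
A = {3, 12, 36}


Set A = {3, 12, 36}
Listing elements: 3, 12, 36
Counting: 3 elements
|A| = 3

3


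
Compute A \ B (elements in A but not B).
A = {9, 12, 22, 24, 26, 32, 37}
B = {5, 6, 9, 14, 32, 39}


Set A = {9, 12, 22, 24, 26, 32, 37}
Set B = {5, 6, 9, 14, 32, 39}
A \ B includes elements in A that are not in B.
Check each element of A:
9 (in B, remove), 12 (not in B, keep), 22 (not in B, keep), 24 (not in B, keep), 26 (not in B, keep), 32 (in B, remove), 37 (not in B, keep)
A \ B = {12, 22, 24, 26, 37}

{12, 22, 24, 26, 37}


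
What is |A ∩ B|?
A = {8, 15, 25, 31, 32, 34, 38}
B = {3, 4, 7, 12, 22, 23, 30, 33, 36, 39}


Set A = {8, 15, 25, 31, 32, 34, 38}
Set B = {3, 4, 7, 12, 22, 23, 30, 33, 36, 39}
A ∩ B = {}
|A ∩ B| = 0

0


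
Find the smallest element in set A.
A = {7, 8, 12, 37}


Set A = {7, 8, 12, 37}
Elements in ascending order: 7, 8, 12, 37
The smallest element is 7.

7


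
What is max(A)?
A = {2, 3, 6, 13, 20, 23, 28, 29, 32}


Set A = {2, 3, 6, 13, 20, 23, 28, 29, 32}
Elements in ascending order: 2, 3, 6, 13, 20, 23, 28, 29, 32
The largest element is 32.

32


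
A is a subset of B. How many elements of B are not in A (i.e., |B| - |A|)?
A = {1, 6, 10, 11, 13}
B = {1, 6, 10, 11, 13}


Set A = {1, 6, 10, 11, 13}, |A| = 5
Set B = {1, 6, 10, 11, 13}, |B| = 5
Since A ⊆ B: B \ A = {}
|B| - |A| = 5 - 5 = 0

0


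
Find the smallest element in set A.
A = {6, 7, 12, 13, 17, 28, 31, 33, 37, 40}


Set A = {6, 7, 12, 13, 17, 28, 31, 33, 37, 40}
Elements in ascending order: 6, 7, 12, 13, 17, 28, 31, 33, 37, 40
The smallest element is 6.

6


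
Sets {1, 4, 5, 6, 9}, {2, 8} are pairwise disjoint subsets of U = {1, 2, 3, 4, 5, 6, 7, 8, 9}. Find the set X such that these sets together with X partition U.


U = {1, 2, 3, 4, 5, 6, 7, 8, 9}
Shown blocks: {1, 4, 5, 6, 9}, {2, 8}
A partition's blocks are pairwise disjoint and cover U, so the missing block = U \ (union of shown blocks).
Union of shown blocks: {1, 2, 4, 5, 6, 8, 9}
Missing block = U \ (union) = {3, 7}

{3, 7}


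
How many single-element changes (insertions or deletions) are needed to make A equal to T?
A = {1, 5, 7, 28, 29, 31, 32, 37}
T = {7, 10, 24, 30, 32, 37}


Set A = {1, 5, 7, 28, 29, 31, 32, 37}
Set T = {7, 10, 24, 30, 32, 37}
Elements to remove from A (in A, not in T): {1, 5, 28, 29, 31} → 5 removals
Elements to add to A (in T, not in A): {10, 24, 30} → 3 additions
Total edits = 5 + 3 = 8

8


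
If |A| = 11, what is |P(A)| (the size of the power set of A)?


The set has 11 elements.
The power set contains all possible subsets.
|P(A)| = 2^|A| = 2^11 = 2048

2048


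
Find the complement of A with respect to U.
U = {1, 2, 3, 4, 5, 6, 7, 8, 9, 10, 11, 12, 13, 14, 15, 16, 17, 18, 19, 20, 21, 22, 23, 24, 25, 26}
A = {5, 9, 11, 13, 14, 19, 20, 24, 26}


Universal set U = {1, 2, 3, 4, 5, 6, 7, 8, 9, 10, 11, 12, 13, 14, 15, 16, 17, 18, 19, 20, 21, 22, 23, 24, 25, 26}
Set A = {5, 9, 11, 13, 14, 19, 20, 24, 26}
A' = U \ A = elements in U but not in A
Checking each element of U:
1 (not in A, include), 2 (not in A, include), 3 (not in A, include), 4 (not in A, include), 5 (in A, exclude), 6 (not in A, include), 7 (not in A, include), 8 (not in A, include), 9 (in A, exclude), 10 (not in A, include), 11 (in A, exclude), 12 (not in A, include), 13 (in A, exclude), 14 (in A, exclude), 15 (not in A, include), 16 (not in A, include), 17 (not in A, include), 18 (not in A, include), 19 (in A, exclude), 20 (in A, exclude), 21 (not in A, include), 22 (not in A, include), 23 (not in A, include), 24 (in A, exclude), 25 (not in A, include), 26 (in A, exclude)
A' = {1, 2, 3, 4, 6, 7, 8, 10, 12, 15, 16, 17, 18, 21, 22, 23, 25}

{1, 2, 3, 4, 6, 7, 8, 10, 12, 15, 16, 17, 18, 21, 22, 23, 25}


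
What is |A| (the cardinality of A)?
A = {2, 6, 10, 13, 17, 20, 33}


Set A = {2, 6, 10, 13, 17, 20, 33}
Listing elements: 2, 6, 10, 13, 17, 20, 33
Counting: 7 elements
|A| = 7

7


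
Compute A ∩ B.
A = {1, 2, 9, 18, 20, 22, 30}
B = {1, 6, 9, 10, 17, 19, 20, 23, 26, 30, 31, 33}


Set A = {1, 2, 9, 18, 20, 22, 30}
Set B = {1, 6, 9, 10, 17, 19, 20, 23, 26, 30, 31, 33}
A ∩ B includes only elements in both sets.
Check each element of A against B:
1 ✓, 2 ✗, 9 ✓, 18 ✗, 20 ✓, 22 ✗, 30 ✓
A ∩ B = {1, 9, 20, 30}

{1, 9, 20, 30}


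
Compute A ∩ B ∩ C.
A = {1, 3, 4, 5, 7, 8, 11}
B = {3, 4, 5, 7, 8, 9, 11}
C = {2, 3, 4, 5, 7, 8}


Set A = {1, 3, 4, 5, 7, 8, 11}
Set B = {3, 4, 5, 7, 8, 9, 11}
Set C = {2, 3, 4, 5, 7, 8}
First, A ∩ B = {3, 4, 5, 7, 8, 11}
Then, (A ∩ B) ∩ C = {3, 4, 5, 7, 8}

{3, 4, 5, 7, 8}


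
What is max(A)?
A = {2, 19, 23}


Set A = {2, 19, 23}
Elements in ascending order: 2, 19, 23
The largest element is 23.

23


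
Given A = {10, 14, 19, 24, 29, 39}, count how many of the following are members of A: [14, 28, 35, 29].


Set A = {10, 14, 19, 24, 29, 39}
Candidates: [14, 28, 35, 29]
Check each candidate:
14 ∈ A, 28 ∉ A, 35 ∉ A, 29 ∈ A
Count of candidates in A: 2

2


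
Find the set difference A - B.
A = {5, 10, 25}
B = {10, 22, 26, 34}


Set A = {5, 10, 25}
Set B = {10, 22, 26, 34}
A \ B includes elements in A that are not in B.
Check each element of A:
5 (not in B, keep), 10 (in B, remove), 25 (not in B, keep)
A \ B = {5, 25}

{5, 25}


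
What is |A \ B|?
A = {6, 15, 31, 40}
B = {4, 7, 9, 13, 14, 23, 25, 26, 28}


Set A = {6, 15, 31, 40}
Set B = {4, 7, 9, 13, 14, 23, 25, 26, 28}
A \ B = {6, 15, 31, 40}
|A \ B| = 4

4


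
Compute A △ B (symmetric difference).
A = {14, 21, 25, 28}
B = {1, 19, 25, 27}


Set A = {14, 21, 25, 28}
Set B = {1, 19, 25, 27}
A △ B = (A \ B) ∪ (B \ A)
Elements in A but not B: {14, 21, 28}
Elements in B but not A: {1, 19, 27}
A △ B = {1, 14, 19, 21, 27, 28}

{1, 14, 19, 21, 27, 28}


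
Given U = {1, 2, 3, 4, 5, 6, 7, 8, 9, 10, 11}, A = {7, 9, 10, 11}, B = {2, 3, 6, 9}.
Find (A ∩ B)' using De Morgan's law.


U = {1, 2, 3, 4, 5, 6, 7, 8, 9, 10, 11}
A = {7, 9, 10, 11}, B = {2, 3, 6, 9}
A ∩ B = {9}
(A ∩ B)' = U \ (A ∩ B) = {1, 2, 3, 4, 5, 6, 7, 8, 10, 11}
Verification via A' ∪ B': A' = {1, 2, 3, 4, 5, 6, 8}, B' = {1, 4, 5, 7, 8, 10, 11}
A' ∪ B' = {1, 2, 3, 4, 5, 6, 7, 8, 10, 11} ✓

{1, 2, 3, 4, 5, 6, 7, 8, 10, 11}


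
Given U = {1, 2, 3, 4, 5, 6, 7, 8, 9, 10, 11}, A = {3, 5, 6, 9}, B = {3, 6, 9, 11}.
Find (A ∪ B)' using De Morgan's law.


U = {1, 2, 3, 4, 5, 6, 7, 8, 9, 10, 11}
A = {3, 5, 6, 9}, B = {3, 6, 9, 11}
A ∪ B = {3, 5, 6, 9, 11}
(A ∪ B)' = U \ (A ∪ B) = {1, 2, 4, 7, 8, 10}
Verification via A' ∩ B': A' = {1, 2, 4, 7, 8, 10, 11}, B' = {1, 2, 4, 5, 7, 8, 10}
A' ∩ B' = {1, 2, 4, 7, 8, 10} ✓

{1, 2, 4, 7, 8, 10}


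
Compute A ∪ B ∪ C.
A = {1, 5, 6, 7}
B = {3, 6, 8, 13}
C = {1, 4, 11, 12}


Set A = {1, 5, 6, 7}
Set B = {3, 6, 8, 13}
Set C = {1, 4, 11, 12}
First, A ∪ B = {1, 3, 5, 6, 7, 8, 13}
Then, (A ∪ B) ∪ C = {1, 3, 4, 5, 6, 7, 8, 11, 12, 13}

{1, 3, 4, 5, 6, 7, 8, 11, 12, 13}


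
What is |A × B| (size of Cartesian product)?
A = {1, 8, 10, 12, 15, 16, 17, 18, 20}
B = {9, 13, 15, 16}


Set A = {1, 8, 10, 12, 15, 16, 17, 18, 20} has 9 elements.
Set B = {9, 13, 15, 16} has 4 elements.
|A × B| = |A| × |B| = 9 × 4 = 36

36


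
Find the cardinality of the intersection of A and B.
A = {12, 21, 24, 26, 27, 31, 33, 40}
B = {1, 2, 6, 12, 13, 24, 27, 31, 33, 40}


Set A = {12, 21, 24, 26, 27, 31, 33, 40}
Set B = {1, 2, 6, 12, 13, 24, 27, 31, 33, 40}
A ∩ B = {12, 24, 27, 31, 33, 40}
|A ∩ B| = 6

6


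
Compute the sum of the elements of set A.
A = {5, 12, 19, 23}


Set A = {5, 12, 19, 23}
Sum = 5 + 12 + 19 + 23 = 59

59


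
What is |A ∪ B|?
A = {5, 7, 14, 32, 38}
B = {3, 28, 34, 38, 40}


Set A = {5, 7, 14, 32, 38}, |A| = 5
Set B = {3, 28, 34, 38, 40}, |B| = 5
A ∩ B = {38}, |A ∩ B| = 1
|A ∪ B| = |A| + |B| - |A ∩ B| = 5 + 5 - 1 = 9

9


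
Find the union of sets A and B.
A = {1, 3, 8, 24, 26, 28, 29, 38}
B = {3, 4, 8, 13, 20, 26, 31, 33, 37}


Set A = {1, 3, 8, 24, 26, 28, 29, 38}
Set B = {3, 4, 8, 13, 20, 26, 31, 33, 37}
A ∪ B includes all elements in either set.
Elements from A: {1, 3, 8, 24, 26, 28, 29, 38}
Elements from B not already included: {4, 13, 20, 31, 33, 37}
A ∪ B = {1, 3, 4, 8, 13, 20, 24, 26, 28, 29, 31, 33, 37, 38}

{1, 3, 4, 8, 13, 20, 24, 26, 28, 29, 31, 33, 37, 38}


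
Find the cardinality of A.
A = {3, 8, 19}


Set A = {3, 8, 19}
Listing elements: 3, 8, 19
Counting: 3 elements
|A| = 3

3


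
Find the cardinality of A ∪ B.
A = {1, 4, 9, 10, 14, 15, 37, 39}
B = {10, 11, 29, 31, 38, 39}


Set A = {1, 4, 9, 10, 14, 15, 37, 39}, |A| = 8
Set B = {10, 11, 29, 31, 38, 39}, |B| = 6
A ∩ B = {10, 39}, |A ∩ B| = 2
|A ∪ B| = |A| + |B| - |A ∩ B| = 8 + 6 - 2 = 12

12


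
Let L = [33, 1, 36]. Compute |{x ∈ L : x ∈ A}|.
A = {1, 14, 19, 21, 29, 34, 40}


Set A = {1, 14, 19, 21, 29, 34, 40}
Candidates: [33, 1, 36]
Check each candidate:
33 ∉ A, 1 ∈ A, 36 ∉ A
Count of candidates in A: 1

1


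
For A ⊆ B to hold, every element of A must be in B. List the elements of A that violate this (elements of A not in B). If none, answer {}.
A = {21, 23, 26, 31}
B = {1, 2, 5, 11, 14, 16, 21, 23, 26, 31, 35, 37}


Set A = {21, 23, 26, 31}
Set B = {1, 2, 5, 11, 14, 16, 21, 23, 26, 31, 35, 37}
Check each element of A against B:
21 ∈ B, 23 ∈ B, 26 ∈ B, 31 ∈ B
Elements of A not in B: {}

{}


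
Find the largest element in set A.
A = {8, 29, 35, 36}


Set A = {8, 29, 35, 36}
Elements in ascending order: 8, 29, 35, 36
The largest element is 36.

36


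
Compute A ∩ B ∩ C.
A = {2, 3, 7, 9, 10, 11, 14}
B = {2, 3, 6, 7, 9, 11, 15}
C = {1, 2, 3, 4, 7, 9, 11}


Set A = {2, 3, 7, 9, 10, 11, 14}
Set B = {2, 3, 6, 7, 9, 11, 15}
Set C = {1, 2, 3, 4, 7, 9, 11}
First, A ∩ B = {2, 3, 7, 9, 11}
Then, (A ∩ B) ∩ C = {2, 3, 7, 9, 11}

{2, 3, 7, 9, 11}


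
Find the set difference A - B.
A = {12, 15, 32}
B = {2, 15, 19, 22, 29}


Set A = {12, 15, 32}
Set B = {2, 15, 19, 22, 29}
A \ B includes elements in A that are not in B.
Check each element of A:
12 (not in B, keep), 15 (in B, remove), 32 (not in B, keep)
A \ B = {12, 32}

{12, 32}


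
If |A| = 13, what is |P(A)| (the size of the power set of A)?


The set has 13 elements.
The power set contains all possible subsets.
|P(A)| = 2^|A| = 2^13 = 8192

8192


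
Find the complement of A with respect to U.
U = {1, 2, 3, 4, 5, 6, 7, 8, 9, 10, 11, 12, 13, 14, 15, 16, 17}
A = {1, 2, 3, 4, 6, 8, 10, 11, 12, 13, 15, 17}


Universal set U = {1, 2, 3, 4, 5, 6, 7, 8, 9, 10, 11, 12, 13, 14, 15, 16, 17}
Set A = {1, 2, 3, 4, 6, 8, 10, 11, 12, 13, 15, 17}
A' = U \ A = elements in U but not in A
Checking each element of U:
1 (in A, exclude), 2 (in A, exclude), 3 (in A, exclude), 4 (in A, exclude), 5 (not in A, include), 6 (in A, exclude), 7 (not in A, include), 8 (in A, exclude), 9 (not in A, include), 10 (in A, exclude), 11 (in A, exclude), 12 (in A, exclude), 13 (in A, exclude), 14 (not in A, include), 15 (in A, exclude), 16 (not in A, include), 17 (in A, exclude)
A' = {5, 7, 9, 14, 16}

{5, 7, 9, 14, 16}


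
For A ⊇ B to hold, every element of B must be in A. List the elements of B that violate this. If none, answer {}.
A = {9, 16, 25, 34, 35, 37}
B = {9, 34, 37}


Set A = {9, 16, 25, 34, 35, 37}
Set B = {9, 34, 37}
Check each element of B against A:
9 ∈ A, 34 ∈ A, 37 ∈ A
Elements of B not in A: {}

{}


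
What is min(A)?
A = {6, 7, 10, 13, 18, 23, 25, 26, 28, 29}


Set A = {6, 7, 10, 13, 18, 23, 25, 26, 28, 29}
Elements in ascending order: 6, 7, 10, 13, 18, 23, 25, 26, 28, 29
The smallest element is 6.

6


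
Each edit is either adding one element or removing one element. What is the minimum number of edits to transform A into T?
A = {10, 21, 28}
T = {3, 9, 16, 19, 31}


Set A = {10, 21, 28}
Set T = {3, 9, 16, 19, 31}
Elements to remove from A (in A, not in T): {10, 21, 28} → 3 removals
Elements to add to A (in T, not in A): {3, 9, 16, 19, 31} → 5 additions
Total edits = 3 + 5 = 8

8


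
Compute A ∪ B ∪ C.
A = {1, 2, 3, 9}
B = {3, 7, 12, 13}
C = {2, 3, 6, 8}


Set A = {1, 2, 3, 9}
Set B = {3, 7, 12, 13}
Set C = {2, 3, 6, 8}
First, A ∪ B = {1, 2, 3, 7, 9, 12, 13}
Then, (A ∪ B) ∪ C = {1, 2, 3, 6, 7, 8, 9, 12, 13}

{1, 2, 3, 6, 7, 8, 9, 12, 13}


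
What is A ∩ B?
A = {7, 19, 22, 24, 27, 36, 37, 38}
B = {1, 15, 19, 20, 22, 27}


Set A = {7, 19, 22, 24, 27, 36, 37, 38}
Set B = {1, 15, 19, 20, 22, 27}
A ∩ B includes only elements in both sets.
Check each element of A against B:
7 ✗, 19 ✓, 22 ✓, 24 ✗, 27 ✓, 36 ✗, 37 ✗, 38 ✗
A ∩ B = {19, 22, 27}

{19, 22, 27}


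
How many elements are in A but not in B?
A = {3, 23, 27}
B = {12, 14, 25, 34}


Set A = {3, 23, 27}
Set B = {12, 14, 25, 34}
A \ B = {3, 23, 27}
|A \ B| = 3

3


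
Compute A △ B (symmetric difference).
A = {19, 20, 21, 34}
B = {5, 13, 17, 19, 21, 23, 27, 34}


Set A = {19, 20, 21, 34}
Set B = {5, 13, 17, 19, 21, 23, 27, 34}
A △ B = (A \ B) ∪ (B \ A)
Elements in A but not B: {20}
Elements in B but not A: {5, 13, 17, 23, 27}
A △ B = {5, 13, 17, 20, 23, 27}

{5, 13, 17, 20, 23, 27}


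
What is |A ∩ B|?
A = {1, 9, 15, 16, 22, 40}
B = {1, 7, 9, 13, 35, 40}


Set A = {1, 9, 15, 16, 22, 40}
Set B = {1, 7, 9, 13, 35, 40}
A ∩ B = {1, 9, 40}
|A ∩ B| = 3

3


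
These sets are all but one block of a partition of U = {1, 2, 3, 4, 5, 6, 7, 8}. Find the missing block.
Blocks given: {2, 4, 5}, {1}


U = {1, 2, 3, 4, 5, 6, 7, 8}
Shown blocks: {2, 4, 5}, {1}
A partition's blocks are pairwise disjoint and cover U, so the missing block = U \ (union of shown blocks).
Union of shown blocks: {1, 2, 4, 5}
Missing block = U \ (union) = {3, 6, 7, 8}

{3, 6, 7, 8}
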